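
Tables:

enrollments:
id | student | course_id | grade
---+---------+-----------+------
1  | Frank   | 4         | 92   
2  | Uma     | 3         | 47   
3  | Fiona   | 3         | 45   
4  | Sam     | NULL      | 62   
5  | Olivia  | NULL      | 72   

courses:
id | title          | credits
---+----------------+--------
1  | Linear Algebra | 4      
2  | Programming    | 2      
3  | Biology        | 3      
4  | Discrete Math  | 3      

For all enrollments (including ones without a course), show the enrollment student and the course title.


LEFT JOIN keeps every row from enrollments (the left table); where course_id has no match in courses, the course columns become NULL. Walk through each enrollment:
  - enrollment 1 (Frank): course_id=4 -> matches Discrete Math
  - enrollment 2 (Uma): course_id=3 -> matches Biology
  - enrollment 3 (Fiona): course_id=3 -> matches Biology
  - enrollment 4 (Sam): course_id=NULL, no match -> kept with NULL
  - enrollment 5 (Olivia): course_id=NULL, no match -> kept with NULL
All 5 rows appear; 2 have NULL course.

SQL:
SELECT a.student, b.title AS course
FROM enrollments a
LEFT JOIN courses b ON a.course_id = b.id

Result:
student | course       
--------+--------------
Frank   | Discrete Math
Uma     | Biology      
Fiona   | Biology      
Sam     | NULL         
Olivia  | NULL         


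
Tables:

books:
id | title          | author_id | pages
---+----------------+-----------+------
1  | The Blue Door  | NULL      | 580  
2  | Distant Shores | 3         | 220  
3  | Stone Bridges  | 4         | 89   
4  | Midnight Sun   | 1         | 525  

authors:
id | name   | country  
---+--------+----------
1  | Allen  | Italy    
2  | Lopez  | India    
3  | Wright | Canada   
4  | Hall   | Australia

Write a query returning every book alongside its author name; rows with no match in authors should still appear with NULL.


LEFT JOIN keeps every row from books (the left table); where author_id has no match in authors, the author columns become NULL. Walk through each book:
  - book 1 (The Blue Door): author_id=NULL, no match -> kept with NULL
  - book 2 (Distant Shores): author_id=3 -> matches Wright
  - book 3 (Stone Bridges): author_id=4 -> matches Hall
  - book 4 (Midnight Sun): author_id=1 -> matches Allen
All 4 rows appear; 1 has NULL author.

SQL:
SELECT a.title, b.name AS author
FROM books a
LEFT JOIN authors b ON a.author_id = b.id

Result:
title          | author
---------------+-------
The Blue Door  | NULL  
Distant Shores | Wright
Stone Bridges  | Hall  
Midnight Sun   | Allen 


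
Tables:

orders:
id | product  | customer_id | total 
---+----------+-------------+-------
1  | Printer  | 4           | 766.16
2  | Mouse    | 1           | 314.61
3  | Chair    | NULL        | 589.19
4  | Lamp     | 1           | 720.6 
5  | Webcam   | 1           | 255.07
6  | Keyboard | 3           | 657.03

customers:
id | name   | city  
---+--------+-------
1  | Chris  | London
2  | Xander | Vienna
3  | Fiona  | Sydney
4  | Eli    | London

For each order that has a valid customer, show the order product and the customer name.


INNER JOIN keeps only orders rows whose customer_id matches an id in customers. Walk through each order:
  - order 1 (Printer): customer_id=4 -> matches Eli
  - order 2 (Mouse): customer_id=1 -> matches Chris
  - order 3 (Chair): customer_id=NULL, no match -> dropped
  - order 4 (Lamp): customer_id=1 -> matches Chris
  - order 5 (Webcam): customer_id=1 -> matches Chris
  - order 6 (Keyboard): customer_id=3 -> matches Fiona
So 1 of 6 rows is dropped.

SQL:
SELECT a.product, b.name AS customer
FROM orders a
INNER JOIN customers b ON a.customer_id = b.id

Result:
product  | customer
---------+---------
Printer  | Eli     
Mouse    | Chris   
Lamp     | Chris   
Webcam   | Chris   
Keyboard | Fiona   


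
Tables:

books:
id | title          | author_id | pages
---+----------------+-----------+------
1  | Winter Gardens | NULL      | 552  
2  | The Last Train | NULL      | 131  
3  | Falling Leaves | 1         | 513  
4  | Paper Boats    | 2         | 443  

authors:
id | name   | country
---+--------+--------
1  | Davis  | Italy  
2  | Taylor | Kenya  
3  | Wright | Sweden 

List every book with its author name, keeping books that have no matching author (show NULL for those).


LEFT JOIN keeps every row from books (the left table); where author_id has no match in authors, the author columns become NULL. Walk through each book:
  - book 1 (Winter Gardens): author_id=NULL, no match -> kept with NULL
  - book 2 (The Last Train): author_id=NULL, no match -> kept with NULL
  - book 3 (Falling Leaves): author_id=1 -> matches Davis
  - book 4 (Paper Boats): author_id=2 -> matches Taylor
All 4 rows appear; 2 have NULL author.

SQL:
SELECT a.title, b.name AS author
FROM books a
LEFT JOIN authors b ON a.author_id = b.id

Result:
title          | author
---------------+-------
Winter Gardens | NULL  
The Last Train | NULL  
Falling Leaves | Davis 
Paper Boats    | Taylor


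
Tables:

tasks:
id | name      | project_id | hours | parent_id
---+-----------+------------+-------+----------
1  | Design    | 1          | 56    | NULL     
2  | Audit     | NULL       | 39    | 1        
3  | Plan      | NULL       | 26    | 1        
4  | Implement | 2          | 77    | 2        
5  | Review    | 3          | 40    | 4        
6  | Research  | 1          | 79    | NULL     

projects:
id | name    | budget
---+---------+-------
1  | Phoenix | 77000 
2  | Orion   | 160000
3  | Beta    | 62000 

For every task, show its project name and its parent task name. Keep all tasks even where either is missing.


Two LEFT JOINs from the same base table tasks: one to projects via project_id, one to tasks itself via parent_id. Both are LEFT so every task is preserved.
Match against projects:
  - task 1 (Design): project_id=1 -> matches Phoenix
  - task 2 (Audit): project_id=NULL, no match -> kept with NULL
  - task 3 (Plan): project_id=NULL, no match -> kept with NULL
  - task 4 (Implement): project_id=2 -> matches Orion
  - task 5 (Review): project_id=3 -> matches Beta
  - task 6 (Research): project_id=1 -> matches Phoenix
Match against tasks (self):
  - task 1 (Design): parent_id=NULL -> NULL
  - task 2 (Audit): parent_id=1 -> Design
  - task 3 (Plan): parent_id=1 -> Design
  - task 4 (Implement): parent_id=2 -> Audit
  - task 5 (Review): parent_id=4 -> Implement
  - task 6 (Research): parent_id=NULL -> NULL

SQL:
SELECT a.name, b.name AS project, c.name AS parent
FROM tasks a
LEFT JOIN projects b ON a.project_id = b.id
LEFT JOIN tasks c ON a.parent_id = c.id

Result:
name      | project | parent   
----------+---------+----------
Design    | Phoenix | NULL     
Audit     | NULL    | Design   
Plan      | NULL    | Design   
Implement | Orion   | Audit    
Review    | Beta    | Implement
Research  | Phoenix | NULL     


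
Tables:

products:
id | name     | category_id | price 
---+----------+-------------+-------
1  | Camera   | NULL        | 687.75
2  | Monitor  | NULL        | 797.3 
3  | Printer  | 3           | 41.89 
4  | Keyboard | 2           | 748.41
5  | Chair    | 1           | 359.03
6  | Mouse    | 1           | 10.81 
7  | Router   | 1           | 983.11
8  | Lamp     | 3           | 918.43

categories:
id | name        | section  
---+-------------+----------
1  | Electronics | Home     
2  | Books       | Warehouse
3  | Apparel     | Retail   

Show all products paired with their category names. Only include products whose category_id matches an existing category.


INNER JOIN keeps only products rows whose category_id matches an id in categories. Walk through each product:
  - product 1 (Camera): category_id=NULL, no match -> dropped
  - product 2 (Monitor): category_id=NULL, no match -> dropped
  - product 3 (Printer): category_id=3 -> matches Apparel
  - product 4 (Keyboard): category_id=2 -> matches Books
  - product 5 (Chair): category_id=1 -> matches Electronics
  - product 6 (Mouse): category_id=1 -> matches Electronics
  - product 7 (Router): category_id=1 -> matches Electronics
  - product 8 (Lamp): category_id=3 -> matches Apparel
So 2 of 8 rows are dropped.

SQL:
SELECT a.name, b.name AS category
FROM products a
INNER JOIN categories b ON a.category_id = b.id

Result:
name     | category   
---------+------------
Printer  | Apparel    
Keyboard | Books      
Chair    | Electronics
Mouse    | Electronics
Router   | Electronics
Lamp     | Apparel    


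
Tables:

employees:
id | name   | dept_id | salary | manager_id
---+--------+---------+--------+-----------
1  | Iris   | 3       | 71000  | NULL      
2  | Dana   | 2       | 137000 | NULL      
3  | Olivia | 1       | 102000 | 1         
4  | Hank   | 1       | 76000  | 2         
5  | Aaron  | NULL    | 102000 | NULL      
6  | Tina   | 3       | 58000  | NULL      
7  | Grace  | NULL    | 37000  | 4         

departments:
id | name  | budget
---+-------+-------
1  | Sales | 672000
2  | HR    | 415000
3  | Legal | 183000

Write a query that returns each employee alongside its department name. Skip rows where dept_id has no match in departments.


INNER JOIN keeps only employees rows whose dept_id matches an id in departments. Walk through each employee:
  - employee 1 (Iris): dept_id=3 -> matches Legal
  - employee 2 (Dana): dept_id=2 -> matches HR
  - employee 3 (Olivia): dept_id=1 -> matches Sales
  - employee 4 (Hank): dept_id=1 -> matches Sales
  - employee 5 (Aaron): dept_id=NULL, no match -> dropped
  - employee 6 (Tina): dept_id=3 -> matches Legal
  - employee 7 (Grace): dept_id=NULL, no match -> dropped
So 2 of 7 rows are dropped.

SQL:
SELECT a.name, b.name AS department
FROM employees a
INNER JOIN departments b ON a.dept_id = b.id

Result:
name   | department
-------+-----------
Iris   | Legal     
Dana   | HR        
Olivia | Sales     
Hank   | Sales     
Tina   | Legal     


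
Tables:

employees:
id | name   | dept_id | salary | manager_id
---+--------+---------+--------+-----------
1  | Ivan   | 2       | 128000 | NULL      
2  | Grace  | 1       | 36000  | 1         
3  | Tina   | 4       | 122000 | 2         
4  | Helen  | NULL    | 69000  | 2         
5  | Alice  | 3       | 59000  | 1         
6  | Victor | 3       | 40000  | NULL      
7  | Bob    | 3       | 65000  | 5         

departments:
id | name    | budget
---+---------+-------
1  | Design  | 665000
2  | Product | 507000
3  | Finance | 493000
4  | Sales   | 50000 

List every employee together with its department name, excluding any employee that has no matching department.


INNER JOIN keeps only employees rows whose dept_id matches an id in departments. Walk through each employee:
  - employee 1 (Ivan): dept_id=2 -> matches Product
  - employee 2 (Grace): dept_id=1 -> matches Design
  - employee 3 (Tina): dept_id=4 -> matches Sales
  - employee 4 (Helen): dept_id=NULL, no match -> dropped
  - employee 5 (Alice): dept_id=3 -> matches Finance
  - employee 6 (Victor): dept_id=3 -> matches Finance
  - employee 7 (Bob): dept_id=3 -> matches Finance
So 1 of 7 rows is dropped.

SQL:
SELECT a.name, b.name AS department
FROM employees a
INNER JOIN departments b ON a.dept_id = b.id

Result:
name   | department
-------+-----------
Ivan   | Product   
Grace  | Design    
Tina   | Sales     
Alice  | Finance   
Victor | Finance   
Bob    | Finance   


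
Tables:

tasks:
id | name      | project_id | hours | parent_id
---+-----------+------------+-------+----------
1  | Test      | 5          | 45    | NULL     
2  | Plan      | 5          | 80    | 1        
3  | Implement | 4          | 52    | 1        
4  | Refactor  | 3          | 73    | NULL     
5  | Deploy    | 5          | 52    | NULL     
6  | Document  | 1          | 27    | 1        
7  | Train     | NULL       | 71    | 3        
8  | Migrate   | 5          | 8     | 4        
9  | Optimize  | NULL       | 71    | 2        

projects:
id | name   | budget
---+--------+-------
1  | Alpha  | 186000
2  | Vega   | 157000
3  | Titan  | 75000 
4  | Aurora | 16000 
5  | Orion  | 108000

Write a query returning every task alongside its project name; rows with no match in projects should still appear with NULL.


LEFT JOIN keeps every row from tasks (the left table); where project_id has no match in projects, the project columns become NULL. Walk through each task:
  - task 1 (Test): project_id=5 -> matches Orion
  - task 2 (Plan): project_id=5 -> matches Orion
  - task 3 (Implement): project_id=4 -> matches Aurora
  - task 4 (Refactor): project_id=3 -> matches Titan
  - task 5 (Deploy): project_id=5 -> matches Orion
  - task 6 (Document): project_id=1 -> matches Alpha
  - task 7 (Train): project_id=NULL, no match -> kept with NULL
  - task 8 (Migrate): project_id=5 -> matches Orion
  - task 9 (Optimize): project_id=NULL, no match -> kept with NULL
All 9 rows appear; 2 have NULL project.

SQL:
SELECT a.name, b.name AS project
FROM tasks a
LEFT JOIN projects b ON a.project_id = b.id

Result:
name      | project
----------+--------
Test      | Orion  
Plan      | Orion  
Implement | Aurora 
Refactor  | Titan  
Deploy    | Orion  
Document  | Alpha  
Train     | NULL   
Migrate   | Orion  
Optimize  | NULL   


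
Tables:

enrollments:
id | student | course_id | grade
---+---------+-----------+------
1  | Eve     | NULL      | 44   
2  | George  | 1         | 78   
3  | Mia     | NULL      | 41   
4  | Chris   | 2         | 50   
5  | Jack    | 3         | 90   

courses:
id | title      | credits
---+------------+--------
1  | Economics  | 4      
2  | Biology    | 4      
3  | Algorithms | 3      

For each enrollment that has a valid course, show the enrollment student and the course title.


INNER JOIN keeps only enrollments rows whose course_id matches an id in courses. Walk through each enrollment:
  - enrollment 1 (Eve): course_id=NULL, no match -> dropped
  - enrollment 2 (George): course_id=1 -> matches Economics
  - enrollment 3 (Mia): course_id=NULL, no match -> dropped
  - enrollment 4 (Chris): course_id=2 -> matches Biology
  - enrollment 5 (Jack): course_id=3 -> matches Algorithms
So 2 of 5 rows are dropped.

SQL:
SELECT a.student, b.title AS course
FROM enrollments a
INNER JOIN courses b ON a.course_id = b.id

Result:
student | course    
--------+-----------
George  | Economics 
Chris   | Biology   
Jack    | Algorithms


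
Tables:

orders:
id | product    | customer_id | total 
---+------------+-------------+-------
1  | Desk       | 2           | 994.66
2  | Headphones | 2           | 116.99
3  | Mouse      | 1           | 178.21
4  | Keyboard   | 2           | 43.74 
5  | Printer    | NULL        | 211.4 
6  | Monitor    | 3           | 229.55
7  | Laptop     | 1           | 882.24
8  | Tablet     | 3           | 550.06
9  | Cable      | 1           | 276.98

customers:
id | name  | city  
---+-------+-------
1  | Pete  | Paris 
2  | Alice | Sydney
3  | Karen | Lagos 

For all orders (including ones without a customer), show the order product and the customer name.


LEFT JOIN keeps every row from orders (the left table); where customer_id has no match in customers, the customer columns become NULL. Walk through each order:
  - order 1 (Desk): customer_id=2 -> matches Alice
  - order 2 (Headphones): customer_id=2 -> matches Alice
  - order 3 (Mouse): customer_id=1 -> matches Pete
  - order 4 (Keyboard): customer_id=2 -> matches Alice
  - order 5 (Printer): customer_id=NULL, no match -> kept with NULL
  - order 6 (Monitor): customer_id=3 -> matches Karen
  - order 7 (Laptop): customer_id=1 -> matches Pete
  - order 8 (Tablet): customer_id=3 -> matches Karen
  - order 9 (Cable): customer_id=1 -> matches Pete
All 9 rows appear; 1 has NULL customer.

SQL:
SELECT a.product, b.name AS customer
FROM orders a
LEFT JOIN customers b ON a.customer_id = b.id

Result:
product    | customer
-----------+---------
Desk       | Alice   
Headphones | Alice   
Mouse      | Pete    
Keyboard   | Alice   
Printer    | NULL    
Monitor    | Karen   
Laptop     | Pete    
Tablet     | Karen   
Cable      | Pete    


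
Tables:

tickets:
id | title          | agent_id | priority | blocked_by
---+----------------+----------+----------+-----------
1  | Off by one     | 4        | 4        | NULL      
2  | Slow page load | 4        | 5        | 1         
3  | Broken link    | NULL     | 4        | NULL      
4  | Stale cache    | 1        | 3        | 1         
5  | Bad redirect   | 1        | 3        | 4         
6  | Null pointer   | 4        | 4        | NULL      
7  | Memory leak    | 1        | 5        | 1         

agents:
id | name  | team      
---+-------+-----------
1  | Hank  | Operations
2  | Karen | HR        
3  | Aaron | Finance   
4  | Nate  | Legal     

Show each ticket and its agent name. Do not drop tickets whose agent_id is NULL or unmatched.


LEFT JOIN keeps every row from tickets (the left table); where agent_id has no match in agents, the agent columns become NULL. Walk through each ticket:
  - ticket 1 (Off by one): agent_id=4 -> matches Nate
  - ticket 2 (Slow page load): agent_id=4 -> matches Nate
  - ticket 3 (Broken link): agent_id=NULL, no match -> kept with NULL
  - ticket 4 (Stale cache): agent_id=1 -> matches Hank
  - ticket 5 (Bad redirect): agent_id=1 -> matches Hank
  - ticket 6 (Null pointer): agent_id=4 -> matches Nate
  - ticket 7 (Memory leak): agent_id=1 -> matches Hank
All 7 rows appear; 1 has NULL agent.

SQL:
SELECT a.title, b.name AS agent
FROM tickets a
LEFT JOIN agents b ON a.agent_id = b.id

Result:
title          | agent
---------------+------
Off by one     | Nate 
Slow page load | Nate 
Broken link    | NULL 
Stale cache    | Hank 
Bad redirect   | Hank 
Null pointer   | Nate 
Memory leak    | Hank 


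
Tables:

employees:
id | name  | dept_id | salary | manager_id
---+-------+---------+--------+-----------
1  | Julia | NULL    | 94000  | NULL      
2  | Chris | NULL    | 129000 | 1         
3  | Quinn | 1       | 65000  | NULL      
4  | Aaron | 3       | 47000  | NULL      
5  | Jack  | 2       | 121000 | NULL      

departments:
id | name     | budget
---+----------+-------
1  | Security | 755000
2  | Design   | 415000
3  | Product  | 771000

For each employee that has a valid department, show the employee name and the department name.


INNER JOIN keeps only employees rows whose dept_id matches an id in departments. Walk through each employee:
  - employee 1 (Julia): dept_id=NULL, no match -> dropped
  - employee 2 (Chris): dept_id=NULL, no match -> dropped
  - employee 3 (Quinn): dept_id=1 -> matches Security
  - employee 4 (Aaron): dept_id=3 -> matches Product
  - employee 5 (Jack): dept_id=2 -> matches Design
So 2 of 5 rows are dropped.

SQL:
SELECT a.name, b.name AS department
FROM employees a
INNER JOIN departments b ON a.dept_id = b.id

Result:
name  | department
------+-----------
Quinn | Security  
Aaron | Product   
Jack  | Design    


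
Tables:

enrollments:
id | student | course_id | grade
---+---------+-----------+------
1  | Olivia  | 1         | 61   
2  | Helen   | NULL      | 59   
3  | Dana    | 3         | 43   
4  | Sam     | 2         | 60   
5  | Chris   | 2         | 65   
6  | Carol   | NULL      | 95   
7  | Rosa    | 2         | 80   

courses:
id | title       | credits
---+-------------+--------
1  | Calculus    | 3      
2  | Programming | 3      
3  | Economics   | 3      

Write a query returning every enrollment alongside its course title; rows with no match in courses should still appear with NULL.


LEFT JOIN keeps every row from enrollments (the left table); where course_id has no match in courses, the course columns become NULL. Walk through each enrollment:
  - enrollment 1 (Olivia): course_id=1 -> matches Calculus
  - enrollment 2 (Helen): course_id=NULL, no match -> kept with NULL
  - enrollment 3 (Dana): course_id=3 -> matches Economics
  - enrollment 4 (Sam): course_id=2 -> matches Programming
  - enrollment 5 (Chris): course_id=2 -> matches Programming
  - enrollment 6 (Carol): course_id=NULL, no match -> kept with NULL
  - enrollment 7 (Rosa): course_id=2 -> matches Programming
All 7 rows appear; 2 have NULL course.

SQL:
SELECT a.student, b.title AS course
FROM enrollments a
LEFT JOIN courses b ON a.course_id = b.id

Result:
student | course     
--------+------------
Olivia  | Calculus   
Helen   | NULL       
Dana    | Economics  
Sam     | Programming
Chris   | Programming
Carol   | NULL       
Rosa    | Programming


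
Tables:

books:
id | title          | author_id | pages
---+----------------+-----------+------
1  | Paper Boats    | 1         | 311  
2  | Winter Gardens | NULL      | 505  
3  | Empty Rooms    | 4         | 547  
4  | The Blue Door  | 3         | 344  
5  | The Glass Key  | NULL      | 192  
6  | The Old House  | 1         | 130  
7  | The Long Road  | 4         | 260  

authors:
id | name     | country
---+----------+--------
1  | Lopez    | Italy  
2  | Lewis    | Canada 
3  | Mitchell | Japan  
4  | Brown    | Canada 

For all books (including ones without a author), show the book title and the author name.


LEFT JOIN keeps every row from books (the left table); where author_id has no match in authors, the author columns become NULL. Walk through each book:
  - book 1 (Paper Boats): author_id=1 -> matches Lopez
  - book 2 (Winter Gardens): author_id=NULL, no match -> kept with NULL
  - book 3 (Empty Rooms): author_id=4 -> matches Brown
  - book 4 (The Blue Door): author_id=3 -> matches Mitchell
  - book 5 (The Glass Key): author_id=NULL, no match -> kept with NULL
  - book 6 (The Old House): author_id=1 -> matches Lopez
  - book 7 (The Long Road): author_id=4 -> matches Brown
All 7 rows appear; 2 have NULL author.

SQL:
SELECT a.title, b.name AS author
FROM books a
LEFT JOIN authors b ON a.author_id = b.id

Result:
title          | author  
---------------+---------
Paper Boats    | Lopez   
Winter Gardens | NULL    
Empty Rooms    | Brown   
The Blue Door  | Mitchell
The Glass Key  | NULL    
The Old House  | Lopez   
The Long Road  | Brown   


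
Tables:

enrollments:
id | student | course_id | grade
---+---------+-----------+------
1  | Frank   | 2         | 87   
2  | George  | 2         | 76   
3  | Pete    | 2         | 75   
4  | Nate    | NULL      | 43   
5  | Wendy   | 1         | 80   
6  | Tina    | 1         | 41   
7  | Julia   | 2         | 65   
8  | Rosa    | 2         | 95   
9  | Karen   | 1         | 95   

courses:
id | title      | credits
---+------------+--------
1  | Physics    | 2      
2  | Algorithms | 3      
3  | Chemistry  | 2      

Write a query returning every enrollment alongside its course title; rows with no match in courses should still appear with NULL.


LEFT JOIN keeps every row from enrollments (the left table); where course_id has no match in courses, the course columns become NULL. Walk through each enrollment:
  - enrollment 1 (Frank): course_id=2 -> matches Algorithms
  - enrollment 2 (George): course_id=2 -> matches Algorithms
  - enrollment 3 (Pete): course_id=2 -> matches Algorithms
  - enrollment 4 (Nate): course_id=NULL, no match -> kept with NULL
  - enrollment 5 (Wendy): course_id=1 -> matches Physics
  - enrollment 6 (Tina): course_id=1 -> matches Physics
  - enrollment 7 (Julia): course_id=2 -> matches Algorithms
  - enrollment 8 (Rosa): course_id=2 -> matches Algorithms
  - enrollment 9 (Karen): course_id=1 -> matches Physics
All 9 rows appear; 1 has NULL course.

SQL:
SELECT a.student, b.title AS course
FROM enrollments a
LEFT JOIN courses b ON a.course_id = b.id

Result:
student | course    
--------+-----------
Frank   | Algorithms
George  | Algorithms
Pete    | Algorithms
Nate    | NULL      
Wendy   | Physics   
Tina    | Physics   
Julia   | Algorithms
Rosa    | Algorithms
Karen   | Physics   


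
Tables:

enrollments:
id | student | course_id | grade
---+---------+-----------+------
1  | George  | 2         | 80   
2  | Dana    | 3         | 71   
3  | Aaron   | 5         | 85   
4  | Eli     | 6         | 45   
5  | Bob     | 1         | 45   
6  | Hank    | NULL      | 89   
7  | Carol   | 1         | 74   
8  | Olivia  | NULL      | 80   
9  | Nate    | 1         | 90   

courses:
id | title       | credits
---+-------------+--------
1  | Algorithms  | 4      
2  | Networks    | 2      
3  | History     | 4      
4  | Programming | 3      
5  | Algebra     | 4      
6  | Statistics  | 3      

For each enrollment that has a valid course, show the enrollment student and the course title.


INNER JOIN keeps only enrollments rows whose course_id matches an id in courses. Walk through each enrollment:
  - enrollment 1 (George): course_id=2 -> matches Networks
  - enrollment 2 (Dana): course_id=3 -> matches History
  - enrollment 3 (Aaron): course_id=5 -> matches Algebra
  - enrollment 4 (Eli): course_id=6 -> matches Statistics
  - enrollment 5 (Bob): course_id=1 -> matches Algorithms
  - enrollment 6 (Hank): course_id=NULL, no match -> dropped
  - enrollment 7 (Carol): course_id=1 -> matches Algorithms
  - enrollment 8 (Olivia): course_id=NULL, no match -> dropped
  - enrollment 9 (Nate): course_id=1 -> matches Algorithms
So 2 of 9 rows are dropped.

SQL:
SELECT a.student, b.title AS course
FROM enrollments a
INNER JOIN courses b ON a.course_id = b.id

Result:
student | course    
--------+-----------
George  | Networks  
Dana    | History   
Aaron   | Algebra   
Eli     | Statistics
Bob     | Algorithms
Carol   | Algorithms
Nate    | Algorithms


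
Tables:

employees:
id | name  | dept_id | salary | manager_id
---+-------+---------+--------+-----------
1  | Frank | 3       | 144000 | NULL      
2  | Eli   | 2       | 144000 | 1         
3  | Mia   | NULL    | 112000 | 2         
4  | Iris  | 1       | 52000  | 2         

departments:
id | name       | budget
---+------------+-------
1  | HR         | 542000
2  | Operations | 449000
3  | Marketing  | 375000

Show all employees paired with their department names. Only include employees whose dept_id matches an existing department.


INNER JOIN keeps only employees rows whose dept_id matches an id in departments. Walk through each employee:
  - employee 1 (Frank): dept_id=3 -> matches Marketing
  - employee 2 (Eli): dept_id=2 -> matches Operations
  - employee 3 (Mia): dept_id=NULL, no match -> dropped
  - employee 4 (Iris): dept_id=1 -> matches HR
So 1 of 4 rows is dropped.

SQL:
SELECT a.name, b.name AS department
FROM employees a
INNER JOIN departments b ON a.dept_id = b.id

Result:
name  | department
------+-----------
Frank | Marketing 
Eli   | Operations
Iris  | HR        


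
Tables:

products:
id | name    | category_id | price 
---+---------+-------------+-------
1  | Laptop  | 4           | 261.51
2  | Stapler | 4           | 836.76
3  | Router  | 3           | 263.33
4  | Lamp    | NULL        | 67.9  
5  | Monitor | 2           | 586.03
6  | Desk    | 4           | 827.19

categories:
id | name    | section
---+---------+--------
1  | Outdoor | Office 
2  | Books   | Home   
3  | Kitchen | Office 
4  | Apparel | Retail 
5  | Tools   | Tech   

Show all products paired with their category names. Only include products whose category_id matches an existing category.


INNER JOIN keeps only products rows whose category_id matches an id in categories. Walk through each product:
  - product 1 (Laptop): category_id=4 -> matches Apparel
  - product 2 (Stapler): category_id=4 -> matches Apparel
  - product 3 (Router): category_id=3 -> matches Kitchen
  - product 4 (Lamp): category_id=NULL, no match -> dropped
  - product 5 (Monitor): category_id=2 -> matches Books
  - product 6 (Desk): category_id=4 -> matches Apparel
So 1 of 6 rows is dropped.

SQL:
SELECT a.name, b.name AS category
FROM products a
INNER JOIN categories b ON a.category_id = b.id

Result:
name    | category
--------+---------
Laptop  | Apparel 
Stapler | Apparel 
Router  | Kitchen 
Monitor | Books   
Desk    | Apparel 


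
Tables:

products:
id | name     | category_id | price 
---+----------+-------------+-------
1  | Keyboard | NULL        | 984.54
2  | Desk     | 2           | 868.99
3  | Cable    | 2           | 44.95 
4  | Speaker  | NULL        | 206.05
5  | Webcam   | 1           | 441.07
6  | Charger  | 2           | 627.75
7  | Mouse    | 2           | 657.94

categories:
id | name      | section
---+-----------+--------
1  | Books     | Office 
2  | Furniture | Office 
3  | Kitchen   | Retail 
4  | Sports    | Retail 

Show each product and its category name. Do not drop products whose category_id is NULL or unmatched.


LEFT JOIN keeps every row from products (the left table); where category_id has no match in categories, the category columns become NULL. Walk through each product:
  - product 1 (Keyboard): category_id=NULL, no match -> kept with NULL
  - product 2 (Desk): category_id=2 -> matches Furniture
  - product 3 (Cable): category_id=2 -> matches Furniture
  - product 4 (Speaker): category_id=NULL, no match -> kept with NULL
  - product 5 (Webcam): category_id=1 -> matches Books
  - product 6 (Charger): category_id=2 -> matches Furniture
  - product 7 (Mouse): category_id=2 -> matches Furniture
All 7 rows appear; 2 have NULL category.

SQL:
SELECT a.name, b.name AS category
FROM products a
LEFT JOIN categories b ON a.category_id = b.id

Result:
name     | category 
---------+----------
Keyboard | NULL     
Desk     | Furniture
Cable    | Furniture
Speaker  | NULL     
Webcam   | Books    
Charger  | Furniture
Mouse    | Furniture


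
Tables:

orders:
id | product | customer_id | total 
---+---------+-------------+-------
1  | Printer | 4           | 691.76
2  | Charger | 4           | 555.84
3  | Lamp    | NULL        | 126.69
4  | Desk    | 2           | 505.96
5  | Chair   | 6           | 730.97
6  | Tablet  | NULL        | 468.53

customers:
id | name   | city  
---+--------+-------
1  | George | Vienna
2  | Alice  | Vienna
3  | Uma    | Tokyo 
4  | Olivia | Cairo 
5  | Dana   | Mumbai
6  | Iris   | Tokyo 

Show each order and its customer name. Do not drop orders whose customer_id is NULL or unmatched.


LEFT JOIN keeps every row from orders (the left table); where customer_id has no match in customers, the customer columns become NULL. Walk through each order:
  - order 1 (Printer): customer_id=4 -> matches Olivia
  - order 2 (Charger): customer_id=4 -> matches Olivia
  - order 3 (Lamp): customer_id=NULL, no match -> kept with NULL
  - order 4 (Desk): customer_id=2 -> matches Alice
  - order 5 (Chair): customer_id=6 -> matches Iris
  - order 6 (Tablet): customer_id=NULL, no match -> kept with NULL
All 6 rows appear; 2 have NULL customer.

SQL:
SELECT a.product, b.name AS customer
FROM orders a
LEFT JOIN customers b ON a.customer_id = b.id

Result:
product | customer
--------+---------
Printer | Olivia  
Charger | Olivia  
Lamp    | NULL    
Desk    | Alice   
Chair   | Iris    
Tablet  | NULL    


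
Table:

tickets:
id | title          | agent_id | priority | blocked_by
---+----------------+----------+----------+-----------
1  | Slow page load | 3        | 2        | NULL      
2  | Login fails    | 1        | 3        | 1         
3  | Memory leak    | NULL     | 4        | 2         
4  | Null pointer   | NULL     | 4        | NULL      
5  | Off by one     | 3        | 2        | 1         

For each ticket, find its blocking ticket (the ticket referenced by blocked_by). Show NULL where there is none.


This is a self-join: tickets is joined to a second copy of itself, matching each row's blocked_by to another row's id. Use LEFT JOIN so rows with blocked_by=NULL are kept.
  - ticket 1 (Slow page load): blocked_by=NULL -> NULL
  - ticket 2 (Login fails): blocked_by=1 -> Slow page load
  - ticket 3 (Memory leak): blocked_by=2 -> Login fails
  - ticket 4 (Null pointer): blocked_by=NULL -> NULL
  - ticket 5 (Off by one): blocked_by=1 -> Slow page load

SQL:
SELECT a.title AS item, b.title AS blocked_by
FROM tickets a
LEFT JOIN tickets b ON a.blocked_by = b.id

Result:
item           | blocked_by    
---------------+---------------
Slow page load | NULL          
Login fails    | Slow page load
Memory leak    | Login fails   
Null pointer   | NULL          
Off by one     | Slow page load


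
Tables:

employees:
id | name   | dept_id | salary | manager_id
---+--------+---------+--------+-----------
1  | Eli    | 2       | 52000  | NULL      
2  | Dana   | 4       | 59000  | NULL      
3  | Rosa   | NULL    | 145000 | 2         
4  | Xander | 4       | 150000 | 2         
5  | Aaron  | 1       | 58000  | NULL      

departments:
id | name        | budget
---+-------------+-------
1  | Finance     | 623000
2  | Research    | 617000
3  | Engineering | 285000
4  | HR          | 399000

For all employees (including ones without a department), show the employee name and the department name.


LEFT JOIN keeps every row from employees (the left table); where dept_id has no match in departments, the department columns become NULL. Walk through each employee:
  - employee 1 (Eli): dept_id=2 -> matches Research
  - employee 2 (Dana): dept_id=4 -> matches HR
  - employee 3 (Rosa): dept_id=NULL, no match -> kept with NULL
  - employee 4 (Xander): dept_id=4 -> matches HR
  - employee 5 (Aaron): dept_id=1 -> matches Finance
All 5 rows appear; 1 has NULL department.

SQL:
SELECT a.name, b.name AS department
FROM employees a
LEFT JOIN departments b ON a.dept_id = b.id

Result:
name   | department
-------+-----------
Eli    | Research  
Dana   | HR        
Rosa   | NULL      
Xander | HR        
Aaron  | Finance   


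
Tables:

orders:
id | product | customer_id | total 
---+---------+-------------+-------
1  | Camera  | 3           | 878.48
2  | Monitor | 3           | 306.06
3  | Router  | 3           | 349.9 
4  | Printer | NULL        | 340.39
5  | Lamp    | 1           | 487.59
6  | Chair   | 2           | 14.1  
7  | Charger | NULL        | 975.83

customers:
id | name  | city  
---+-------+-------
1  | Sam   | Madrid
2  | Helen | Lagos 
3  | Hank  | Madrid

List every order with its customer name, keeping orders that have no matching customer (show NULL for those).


LEFT JOIN keeps every row from orders (the left table); where customer_id has no match in customers, the customer columns become NULL. Walk through each order:
  - order 1 (Camera): customer_id=3 -> matches Hank
  - order 2 (Monitor): customer_id=3 -> matches Hank
  - order 3 (Router): customer_id=3 -> matches Hank
  - order 4 (Printer): customer_id=NULL, no match -> kept with NULL
  - order 5 (Lamp): customer_id=1 -> matches Sam
  - order 6 (Chair): customer_id=2 -> matches Helen
  - order 7 (Charger): customer_id=NULL, no match -> kept with NULL
All 7 rows appear; 2 have NULL customer.

SQL:
SELECT a.product, b.name AS customer
FROM orders a
LEFT JOIN customers b ON a.customer_id = b.id

Result:
product | customer
--------+---------
Camera  | Hank    
Monitor | Hank    
Router  | Hank    
Printer | NULL    
Lamp    | Sam     
Chair   | Helen   
Charger | NULL    


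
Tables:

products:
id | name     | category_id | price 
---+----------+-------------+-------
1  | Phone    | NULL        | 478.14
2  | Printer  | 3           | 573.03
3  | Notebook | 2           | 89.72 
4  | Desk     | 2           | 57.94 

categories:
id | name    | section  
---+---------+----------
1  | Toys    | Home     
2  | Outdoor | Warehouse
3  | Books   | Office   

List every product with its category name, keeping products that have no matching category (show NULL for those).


LEFT JOIN keeps every row from products (the left table); where category_id has no match in categories, the category columns become NULL. Walk through each product:
  - product 1 (Phone): category_id=NULL, no match -> kept with NULL
  - product 2 (Printer): category_id=3 -> matches Books
  - product 3 (Notebook): category_id=2 -> matches Outdoor
  - product 4 (Desk): category_id=2 -> matches Outdoor
All 4 rows appear; 1 has NULL category.

SQL:
SELECT a.name, b.name AS category
FROM products a
LEFT JOIN categories b ON a.category_id = b.id

Result:
name     | category
---------+---------
Phone    | NULL    
Printer  | Books   
Notebook | Outdoor 
Desk     | Outdoor 


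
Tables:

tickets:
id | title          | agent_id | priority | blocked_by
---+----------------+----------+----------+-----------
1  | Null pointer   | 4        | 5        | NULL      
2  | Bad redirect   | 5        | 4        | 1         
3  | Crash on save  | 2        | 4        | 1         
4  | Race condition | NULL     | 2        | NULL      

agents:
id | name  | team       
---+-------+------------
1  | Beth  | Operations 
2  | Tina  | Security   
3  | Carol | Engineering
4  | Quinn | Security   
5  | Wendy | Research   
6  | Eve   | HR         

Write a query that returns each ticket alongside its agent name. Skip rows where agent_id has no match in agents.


INNER JOIN keeps only tickets rows whose agent_id matches an id in agents. Walk through each ticket:
  - ticket 1 (Null pointer): agent_id=4 -> matches Quinn
  - ticket 2 (Bad redirect): agent_id=5 -> matches Wendy
  - ticket 3 (Crash on save): agent_id=2 -> matches Tina
  - ticket 4 (Race condition): agent_id=NULL, no match -> dropped
So 1 of 4 rows is dropped.

SQL:
SELECT a.title, b.name AS agent
FROM tickets a
INNER JOIN agents b ON a.agent_id = b.id

Result:
title         | agent
--------------+------
Null pointer  | Quinn
Bad redirect  | Wendy
Crash on save | Tina 


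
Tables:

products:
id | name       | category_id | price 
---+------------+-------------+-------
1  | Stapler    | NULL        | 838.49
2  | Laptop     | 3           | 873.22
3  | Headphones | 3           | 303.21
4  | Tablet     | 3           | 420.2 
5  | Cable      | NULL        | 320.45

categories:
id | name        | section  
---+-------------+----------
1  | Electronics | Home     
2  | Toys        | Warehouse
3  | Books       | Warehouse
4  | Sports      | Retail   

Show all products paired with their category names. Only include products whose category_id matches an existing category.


INNER JOIN keeps only products rows whose category_id matches an id in categories. Walk through each product:
  - product 1 (Stapler): category_id=NULL, no match -> dropped
  - product 2 (Laptop): category_id=3 -> matches Books
  - product 3 (Headphones): category_id=3 -> matches Books
  - product 4 (Tablet): category_id=3 -> matches Books
  - product 5 (Cable): category_id=NULL, no match -> dropped
So 2 of 5 rows are dropped.

SQL:
SELECT a.name, b.name AS category
FROM products a
INNER JOIN categories b ON a.category_id = b.id

Result:
name       | category
-----------+---------
Laptop     | Books   
Headphones | Books   
Tablet     | Books   


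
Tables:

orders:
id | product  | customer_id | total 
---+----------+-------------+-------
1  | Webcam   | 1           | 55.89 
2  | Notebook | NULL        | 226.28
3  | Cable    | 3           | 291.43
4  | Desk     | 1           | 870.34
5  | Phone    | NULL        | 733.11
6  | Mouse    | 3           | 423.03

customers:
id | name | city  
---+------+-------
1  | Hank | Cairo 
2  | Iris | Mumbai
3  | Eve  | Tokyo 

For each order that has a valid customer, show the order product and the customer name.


INNER JOIN keeps only orders rows whose customer_id matches an id in customers. Walk through each order:
  - order 1 (Webcam): customer_id=1 -> matches Hank
  - order 2 (Notebook): customer_id=NULL, no match -> dropped
  - order 3 (Cable): customer_id=3 -> matches Eve
  - order 4 (Desk): customer_id=1 -> matches Hank
  - order 5 (Phone): customer_id=NULL, no match -> dropped
  - order 6 (Mouse): customer_id=3 -> matches Eve
So 2 of 6 rows are dropped.

SQL:
SELECT a.product, b.name AS customer
FROM orders a
INNER JOIN customers b ON a.customer_id = b.id

Result:
product | customer
--------+---------
Webcam  | Hank    
Cable   | Eve     
Desk    | Hank    
Mouse   | Eve     


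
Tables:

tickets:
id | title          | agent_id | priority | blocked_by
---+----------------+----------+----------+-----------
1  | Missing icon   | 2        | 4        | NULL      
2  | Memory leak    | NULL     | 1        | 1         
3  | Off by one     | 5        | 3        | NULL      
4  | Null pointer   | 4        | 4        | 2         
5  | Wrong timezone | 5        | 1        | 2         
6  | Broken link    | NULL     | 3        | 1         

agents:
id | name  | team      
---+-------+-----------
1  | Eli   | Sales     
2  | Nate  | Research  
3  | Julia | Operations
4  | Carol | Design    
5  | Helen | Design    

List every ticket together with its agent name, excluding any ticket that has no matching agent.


INNER JOIN keeps only tickets rows whose agent_id matches an id in agents. Walk through each ticket:
  - ticket 1 (Missing icon): agent_id=2 -> matches Nate
  - ticket 2 (Memory leak): agent_id=NULL, no match -> dropped
  - ticket 3 (Off by one): agent_id=5 -> matches Helen
  - ticket 4 (Null pointer): agent_id=4 -> matches Carol
  - ticket 5 (Wrong timezone): agent_id=5 -> matches Helen
  - ticket 6 (Broken link): agent_id=NULL, no match -> dropped
So 2 of 6 rows are dropped.

SQL:
SELECT a.title, b.name AS agent
FROM tickets a
INNER JOIN agents b ON a.agent_id = b.id

Result:
title          | agent
---------------+------
Missing icon   | Nate 
Off by one     | Helen
Null pointer   | Carol
Wrong timezone | Helen
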